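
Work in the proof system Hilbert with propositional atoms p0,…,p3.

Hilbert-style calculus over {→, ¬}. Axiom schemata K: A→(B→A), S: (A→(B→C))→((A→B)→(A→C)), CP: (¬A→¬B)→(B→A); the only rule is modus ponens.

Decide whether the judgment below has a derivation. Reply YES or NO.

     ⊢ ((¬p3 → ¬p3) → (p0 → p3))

Enumerate valuations to refute Γ ⊢ Δ:
  v=0000: Γ:[] Δ:[((¬p3 → ¬p3) → (p0 → p3))=T] refutes=False
  v=0001: Γ:[] Δ:[((¬p3 → ¬p3) → (p0 → p3))=T] refutes=False
  v=0010: Γ:[] Δ:[((¬p3 → ¬p3) → (p0 → p3))=T] refutes=False
  v=0011: Γ:[] Δ:[((¬p3 → ¬p3) → (p0 → p3))=T] refutes=False
  v=0100: Γ:[] Δ:[((¬p3 → ¬p3) → (p0 → p3))=T] refutes=False
  v=0101: Γ:[] Δ:[((¬p3 → ¬p3) → (p0 → p3))=T] refutes=False
  v=0110: Γ:[] Δ:[((¬p3 → ¬p3) → (p0 → p3))=T] refutes=False
  v=0111: Γ:[] Δ:[((¬p3 → ¬p3) → (p0 → p3))=T] refutes=False
  v=1000: Γ:[] Δ:[((¬p3 → ¬p3) → (p0 → p3))=F] refutes=True  ← countermodel

Result: NO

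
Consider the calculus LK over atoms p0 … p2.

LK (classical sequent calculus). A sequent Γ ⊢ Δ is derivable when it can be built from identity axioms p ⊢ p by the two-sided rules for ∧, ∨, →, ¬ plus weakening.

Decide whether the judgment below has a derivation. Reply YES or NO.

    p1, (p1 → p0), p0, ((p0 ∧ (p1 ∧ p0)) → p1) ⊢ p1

Derivation (root first):
[→L] p1, (p1 → p0), p0, ((p0 ∧ (p1 ∧ p0)) → p1) ⊢ p1
  [∧R] p1, (p1 → p0), p0 ⊢ (p0 ∧ (p1 ∧ p0))
    [Ax] p0 ⊢ p0
    [∧R] p1, (p1 → p0) ⊢ (p1 ∧ p0)
      [Ax] p1 ⊢ p1
      [→L] p1, (p1 → p0) ⊢ p0
        [Ax] p1 ⊢ p1
        [Ax] p0 ⊢ p0
  [Ax] p1 ⊢ p1

Result: YES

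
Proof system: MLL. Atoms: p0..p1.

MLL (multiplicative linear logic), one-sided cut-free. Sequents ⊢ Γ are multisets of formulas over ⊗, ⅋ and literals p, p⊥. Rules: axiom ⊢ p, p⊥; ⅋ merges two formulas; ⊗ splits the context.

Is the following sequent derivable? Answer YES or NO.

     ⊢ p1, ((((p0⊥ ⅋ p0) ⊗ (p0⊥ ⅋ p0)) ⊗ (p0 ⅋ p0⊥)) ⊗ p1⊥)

Proof tree:
[⊗]  ⊢ p1, ((((p0⊥ ⅋ p0) ⊗ (p0⊥ ⅋ p0)) ⊗ (p0 ⅋ p0⊥)) ⊗ p1⊥)
  [⊗]  ⊢ (((p0⊥ ⅋ p0) ⊗ (p0⊥ ⅋ p0)) ⊗ (p0 ⅋ p0⊥))
    [⊗]  ⊢ ((p0⊥ ⅋ p0) ⊗ (p0⊥ ⅋ p0))
      [⅋]  ⊢ (p0⊥ ⅋ p0)
        [Ax]  ⊢ p0, p0⊥
      [⅋]  ⊢ (p0⊥ ⅋ p0)
        [Ax]  ⊢ p0, p0⊥
    [⅋]  ⊢ (p0 ⅋ p0⊥)
      [Ax]  ⊢ p0, p0⊥
  [Ax]  ⊢ p1, p1⊥

Result: YES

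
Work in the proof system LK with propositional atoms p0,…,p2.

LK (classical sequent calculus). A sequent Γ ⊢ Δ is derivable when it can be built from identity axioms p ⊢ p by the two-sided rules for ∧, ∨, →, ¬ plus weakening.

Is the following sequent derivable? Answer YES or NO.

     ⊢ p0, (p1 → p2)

Enumerate valuations to refute Γ ⊢ Δ:
  v=000: Γ:[] Δ:[p0=F, (p1 → p2)=T] refutes=False
  v=001: Γ:[] Δ:[p0=F, (p1 → p2)=T] refutes=False
  v=010: Γ:[] Δ:[p0=F, (p1 → p2)=F] refutes=True  ← countermodel

Result: NO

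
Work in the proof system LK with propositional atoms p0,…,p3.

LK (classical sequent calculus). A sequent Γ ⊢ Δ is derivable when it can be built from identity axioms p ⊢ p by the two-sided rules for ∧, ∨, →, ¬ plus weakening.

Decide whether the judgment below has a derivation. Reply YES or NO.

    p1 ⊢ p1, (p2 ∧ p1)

Derivation (root first):
[∧R] p1 ⊢ p1, (p2 ∧ p1)
  [WR] p1 ⊢ p1, p2
    [Ax] p1 ⊢ p1
  [Ax] p1 ⊢ p1

Result: YES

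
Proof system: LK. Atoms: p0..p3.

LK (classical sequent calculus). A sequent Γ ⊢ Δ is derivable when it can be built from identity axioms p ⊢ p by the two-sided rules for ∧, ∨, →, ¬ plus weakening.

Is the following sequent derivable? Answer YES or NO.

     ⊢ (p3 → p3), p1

Derivation trace:
[WR]  ⊢ (p3 → p3), p1
  [→R]  ⊢ (p3 → p3)
    [Ax] p3 ⊢ p3

Result: YES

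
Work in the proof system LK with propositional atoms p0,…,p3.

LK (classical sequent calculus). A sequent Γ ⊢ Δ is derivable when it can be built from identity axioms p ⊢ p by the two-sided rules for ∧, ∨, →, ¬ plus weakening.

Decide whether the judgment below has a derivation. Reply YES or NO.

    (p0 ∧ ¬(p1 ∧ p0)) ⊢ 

Search for a countermodel by truth-table:
  v=0000: Γ:[(p0 ∧ ¬(p1 ∧ p0))=F] Δ:[] refutes=False
  v=0001: Γ:[(p0 ∧ ¬(p1 ∧ p0))=F] Δ:[] refutes=False
  v=0010: Γ:[(p0 ∧ ¬(p1 ∧ p0))=F] Δ:[] refutes=False
  v=0011: Γ:[(p0 ∧ ¬(p1 ∧ p0))=F] Δ:[] refutes=False
  v=0100: Γ:[(p0 ∧ ¬(p1 ∧ p0))=F] Δ:[] refutes=False
  v=0101: Γ:[(p0 ∧ ¬(p1 ∧ p0))=F] Δ:[] refutes=False
  v=0110: Γ:[(p0 ∧ ¬(p1 ∧ p0))=F] Δ:[] refutes=False
  v=0111: Γ:[(p0 ∧ ¬(p1 ∧ p0))=F] Δ:[] refutes=False
  v=1000: Γ:[(p0 ∧ ¬(p1 ∧ p0))=T] Δ:[] refutes=True  ← countermodel

Result: NO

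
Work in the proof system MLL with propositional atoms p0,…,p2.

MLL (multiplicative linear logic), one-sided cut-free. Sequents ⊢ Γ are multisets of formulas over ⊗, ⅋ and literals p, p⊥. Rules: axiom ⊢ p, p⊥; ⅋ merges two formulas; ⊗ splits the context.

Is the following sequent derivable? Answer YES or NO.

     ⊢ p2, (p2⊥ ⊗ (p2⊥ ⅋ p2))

Derivation (root first):
[⊗]  ⊢ p2, (p2⊥ ⊗ (p2⊥ ⅋ p2))
  [Ax]  ⊢ p2, p2⊥
  [⅋]  ⊢ (p2⊥ ⅋ p2)
    [Ax]  ⊢ p2, p2⊥

Result: YES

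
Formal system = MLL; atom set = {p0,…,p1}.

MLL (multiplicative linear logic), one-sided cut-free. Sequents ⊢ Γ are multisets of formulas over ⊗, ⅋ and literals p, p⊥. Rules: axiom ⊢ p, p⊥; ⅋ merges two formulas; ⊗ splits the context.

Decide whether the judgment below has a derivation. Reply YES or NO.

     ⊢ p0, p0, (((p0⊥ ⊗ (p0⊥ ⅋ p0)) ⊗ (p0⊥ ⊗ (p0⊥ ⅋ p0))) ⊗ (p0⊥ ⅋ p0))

Proof tree:
[⊗]  ⊢ p0, p0, (((p0⊥ ⊗ (p0⊥ ⅋ p0)) ⊗ (p0⊥ ⊗ (p0⊥ ⅋ p0))) ⊗ (p0⊥ ⅋ p0))
  [⊗]  ⊢ p0, p0, ((p0⊥ ⊗ (p0⊥ ⅋ p0)) ⊗ (p0⊥ ⊗ (p0⊥ ⅋ p0)))
    [⊗]  ⊢ p0, (p0⊥ ⊗ (p0⊥ ⅋ p0))
      [Ax]  ⊢ p0, p0⊥
      [⅋]  ⊢ (p0⊥ ⅋ p0)
        [Ax]  ⊢ p0, p0⊥
    [⊗]  ⊢ p0, (p0⊥ ⊗ (p0⊥ ⅋ p0))
      [Ax]  ⊢ p0, p0⊥
      [⅋]  ⊢ (p0⊥ ⅋ p0)
        [Ax]  ⊢ p0, p0⊥
  [⅋]  ⊢ (p0⊥ ⅋ p0)
    [Ax]  ⊢ p0, p0⊥

Result: YES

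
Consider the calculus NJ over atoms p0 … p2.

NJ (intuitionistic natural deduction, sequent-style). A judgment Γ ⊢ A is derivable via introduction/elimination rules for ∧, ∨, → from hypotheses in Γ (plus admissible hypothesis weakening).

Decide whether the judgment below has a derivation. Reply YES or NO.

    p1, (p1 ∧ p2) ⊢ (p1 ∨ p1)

Derivation (root first):
[∨I₂] p1, (p1 ∧ p2) ⊢ (p1 ∨ p1)
  [Wk] p1, (p1 ∧ p2) ⊢ p1
    [Ax] p1 ⊢ p1

Result: YES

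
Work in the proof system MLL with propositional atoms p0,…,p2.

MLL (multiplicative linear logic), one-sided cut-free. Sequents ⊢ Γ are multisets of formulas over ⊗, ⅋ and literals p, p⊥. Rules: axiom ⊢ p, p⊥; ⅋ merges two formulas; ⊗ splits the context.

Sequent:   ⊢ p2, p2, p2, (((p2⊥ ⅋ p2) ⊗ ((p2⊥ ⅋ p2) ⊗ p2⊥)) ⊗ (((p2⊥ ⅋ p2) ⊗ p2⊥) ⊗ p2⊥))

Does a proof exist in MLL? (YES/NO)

Derivation trace:
[⊗]  ⊢ p2, p2, p2, (((p2⊥ ⅋ p2) ⊗ ((p2⊥ ⅋ p2) ⊗ p2⊥)) ⊗ (((p2⊥ ⅋ p2) ⊗ p2⊥) ⊗ p2⊥))
  [⊗]  ⊢ p2, ((p2⊥ ⅋ p2) ⊗ ((p2⊥ ⅋ p2) ⊗ p2⊥))
    [⅋]  ⊢ (p2⊥ ⅋ p2)
      [Ax]  ⊢ p2, p2⊥
    [⊗]  ⊢ p2, ((p2⊥ ⅋ p2) ⊗ p2⊥)
      [⅋]  ⊢ (p2⊥ ⅋ p2)
        [Ax]  ⊢ p2, p2⊥
      [Ax]  ⊢ p2, p2⊥
  [⊗]  ⊢ p2, p2, (((p2⊥ ⅋ p2) ⊗ p2⊥) ⊗ p2⊥)
    [⊗]  ⊢ p2, ((p2⊥ ⅋ p2) ⊗ p2⊥)
      [⅋]  ⊢ (p2⊥ ⅋ p2)
        [Ax]  ⊢ p2, p2⊥
      [Ax]  ⊢ p2, p2⊥
    [Ax]  ⊢ p2, p2⊥

Result: YES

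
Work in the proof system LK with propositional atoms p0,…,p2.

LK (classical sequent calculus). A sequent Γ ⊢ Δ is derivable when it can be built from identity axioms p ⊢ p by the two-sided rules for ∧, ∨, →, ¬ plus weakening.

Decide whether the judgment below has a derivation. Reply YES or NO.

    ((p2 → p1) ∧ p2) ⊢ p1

Derivation (root first):
[∧L] ((p2 → p1) ∧ p2) ⊢ p1
  [→L] p2, (p2 → p1) ⊢ p1
    [Ax] p2 ⊢ p2
    [Ax] p1 ⊢ p1

Result: YES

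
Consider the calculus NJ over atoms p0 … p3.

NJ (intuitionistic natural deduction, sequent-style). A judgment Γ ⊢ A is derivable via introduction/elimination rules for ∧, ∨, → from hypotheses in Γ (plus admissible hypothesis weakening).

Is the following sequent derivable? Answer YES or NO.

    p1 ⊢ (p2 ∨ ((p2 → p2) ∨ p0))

Derivation (root first):
[∨I₂] p1 ⊢ (p2 ∨ ((p2 → p2) ∨ p0))
  [∨I₁] p1 ⊢ ((p2 → p2) ∨ p0)
    [→I] p1 ⊢ (p2 → p2)
      [Wk] p2, p1 ⊢ p2
        [Ax] p2 ⊢ p2

Result: YES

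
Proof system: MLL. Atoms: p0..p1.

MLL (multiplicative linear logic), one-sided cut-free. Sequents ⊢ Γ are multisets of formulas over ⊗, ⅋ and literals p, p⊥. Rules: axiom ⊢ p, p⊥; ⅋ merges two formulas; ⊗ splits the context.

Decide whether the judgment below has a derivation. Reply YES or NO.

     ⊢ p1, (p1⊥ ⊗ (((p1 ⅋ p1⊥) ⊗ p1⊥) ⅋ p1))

Derivation (root first):
[⊗]  ⊢ p1, (p1⊥ ⊗ (((p1 ⅋ p1⊥) ⊗ p1⊥) ⅋ p1))
  [Ax]  ⊢ p1, p1⊥
  [⅋]  ⊢ (((p1 ⅋ p1⊥) ⊗ p1⊥) ⅋ p1)
    [⊗]  ⊢ p1, ((p1 ⅋ p1⊥) ⊗ p1⊥)
      [⅋]  ⊢ (p1 ⅋ p1⊥)
        [Ax]  ⊢ p1, p1⊥
      [Ax]  ⊢ p1, p1⊥

Result: YES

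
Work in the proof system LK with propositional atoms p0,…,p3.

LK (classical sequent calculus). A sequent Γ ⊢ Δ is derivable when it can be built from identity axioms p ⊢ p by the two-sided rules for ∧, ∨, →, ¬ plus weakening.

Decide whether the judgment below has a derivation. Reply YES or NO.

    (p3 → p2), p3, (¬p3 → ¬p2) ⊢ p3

Derivation trace:
[→L] (p3 → p2), p3, (¬p3 → ¬p2) ⊢ p3
  [¬R]  ⊢ p3, ¬p3
    [Ax] p3 ⊢ p3
  [¬L] p3, (p3 → p2), ¬p2 ⊢ 
    [→L] p3, (p3 → p2) ⊢ p2
      [Ax] p3 ⊢ p3
      [Ax] p2 ⊢ p2

Result: YES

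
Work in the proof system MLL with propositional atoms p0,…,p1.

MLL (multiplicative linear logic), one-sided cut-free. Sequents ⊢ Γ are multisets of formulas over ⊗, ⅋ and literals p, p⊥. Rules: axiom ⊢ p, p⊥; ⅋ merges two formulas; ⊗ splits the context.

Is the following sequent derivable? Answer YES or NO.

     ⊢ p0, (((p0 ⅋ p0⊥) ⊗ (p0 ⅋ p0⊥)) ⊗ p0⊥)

Derivation trace:
[⊗]  ⊢ p0, (((p0 ⅋ p0⊥) ⊗ (p0 ⅋ p0⊥)) ⊗ p0⊥)
  [⊗]  ⊢ ((p0 ⅋ p0⊥) ⊗ (p0 ⅋ p0⊥))
    [⅋]  ⊢ (p0 ⅋ p0⊥)
      [Ax]  ⊢ p0, p0⊥
    [⅋]  ⊢ (p0 ⅋ p0⊥)
      [Ax]  ⊢ p0, p0⊥
  [Ax]  ⊢ p0, p0⊥

Result: YES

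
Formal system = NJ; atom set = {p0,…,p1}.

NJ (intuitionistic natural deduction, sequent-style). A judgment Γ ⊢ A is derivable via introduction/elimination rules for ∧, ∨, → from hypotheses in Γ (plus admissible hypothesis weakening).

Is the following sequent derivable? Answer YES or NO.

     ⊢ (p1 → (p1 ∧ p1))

Derivation (root first):
[→I]  ⊢ (p1 → (p1 ∧ p1))
  [∧I] p1 ⊢ (p1 ∧ p1)
    [Ax] p1 ⊢ p1
    [Ax] p1 ⊢ p1

Result: YES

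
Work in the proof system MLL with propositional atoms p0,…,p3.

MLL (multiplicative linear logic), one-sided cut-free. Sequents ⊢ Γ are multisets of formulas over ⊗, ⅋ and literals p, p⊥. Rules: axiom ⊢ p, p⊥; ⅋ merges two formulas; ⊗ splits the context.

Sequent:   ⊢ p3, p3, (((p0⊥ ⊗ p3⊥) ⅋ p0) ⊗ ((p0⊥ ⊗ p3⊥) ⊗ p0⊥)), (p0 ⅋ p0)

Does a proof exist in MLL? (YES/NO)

Derivation trace:
[⅋]  ⊢ p3, p3, (((p0⊥ ⊗ p3⊥) ⅋ p0) ⊗ ((p0⊥ ⊗ p3⊥) ⊗ p0⊥)), (p0 ⅋ p0)
  [⊗]  ⊢ p3, p0, p3, p0, (((p0⊥ ⊗ p3⊥) ⅋ p0) ⊗ ((p0⊥ ⊗ p3⊥) ⊗ p0⊥))
    [⅋]  ⊢ p3, ((p0⊥ ⊗ p3⊥) ⅋ p0)
      [⊗]  ⊢ p0, p3, (p0⊥ ⊗ p3⊥)
        [Ax]  ⊢ p0, p0⊥
        [Ax]  ⊢ p3, p3⊥
    [⊗]  ⊢ p0, p3, p0, ((p0⊥ ⊗ p3⊥) ⊗ p0⊥)
      [⊗]  ⊢ p0, p3, (p0⊥ ⊗ p3⊥)
        [Ax]  ⊢ p0, p0⊥
        [Ax]  ⊢ p3, p3⊥
      [Ax]  ⊢ p0, p0⊥

Result: YES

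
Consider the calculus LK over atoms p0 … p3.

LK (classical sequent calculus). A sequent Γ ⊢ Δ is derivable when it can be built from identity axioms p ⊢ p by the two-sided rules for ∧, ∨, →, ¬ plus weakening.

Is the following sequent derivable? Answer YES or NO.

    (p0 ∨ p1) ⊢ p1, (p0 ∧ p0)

Derivation (root first):
[∨L] (p0 ∨ p1) ⊢ p1, (p0 ∧ p0)
  [∧R] p0 ⊢ (p0 ∧ p0)
    [Ax] p0 ⊢ p0
    [Ax] p0 ⊢ p0
  [Ax] p1 ⊢ p1

Result: YES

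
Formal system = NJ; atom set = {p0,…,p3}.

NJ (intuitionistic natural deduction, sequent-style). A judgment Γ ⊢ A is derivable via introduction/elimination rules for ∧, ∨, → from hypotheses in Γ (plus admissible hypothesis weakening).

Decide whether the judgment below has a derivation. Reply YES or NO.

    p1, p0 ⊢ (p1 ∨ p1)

Proof tree:
[Wk] p1, p0 ⊢ (p1 ∨ p1)
  [∨I₁] p1 ⊢ (p1 ∨ p1)
    [Ax] p1 ⊢ p1

Result: YES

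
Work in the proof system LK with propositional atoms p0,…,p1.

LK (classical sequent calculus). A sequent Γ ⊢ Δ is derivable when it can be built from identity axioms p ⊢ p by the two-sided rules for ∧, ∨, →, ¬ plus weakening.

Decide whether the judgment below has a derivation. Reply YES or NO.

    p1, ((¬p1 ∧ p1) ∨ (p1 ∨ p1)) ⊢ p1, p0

Derivation (root first):
[∨L] p1, ((¬p1 ∧ p1) ∨ (p1 ∨ p1)) ⊢ p1, p0
  [∧L] (¬p1 ∧ p1) ⊢ 
    [¬L] p1, ¬p1 ⊢ 
      [Ax] p1 ⊢ p1
  [WR] p1, (p1 ∨ p1) ⊢ p1, p0
    [∨L] p1, (p1 ∨ p1) ⊢ p1
      [WL] p1, p1 ⊢ p1
        [Ax] p1 ⊢ p1
      [WL] p1, p1 ⊢ p1
        [Ax] p1 ⊢ p1

Result: YES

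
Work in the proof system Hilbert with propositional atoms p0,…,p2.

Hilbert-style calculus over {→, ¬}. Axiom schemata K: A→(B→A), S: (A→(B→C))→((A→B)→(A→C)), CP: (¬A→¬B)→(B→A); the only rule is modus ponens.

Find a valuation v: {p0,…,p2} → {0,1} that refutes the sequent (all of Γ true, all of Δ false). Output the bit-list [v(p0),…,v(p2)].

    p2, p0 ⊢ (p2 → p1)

Search for a countermodel by truth-table:
  v=000: Γ:[p2=F, p0=F] Δ:[(p2 → p1)=T] refutes=False
  v=001: Γ:[p2=T, p0=F] Δ:[(p2 → p1)=F] refutes=False
  v=010: Γ:[p2=F, p0=F] Δ:[(p2 → p1)=T] refutes=False
  v=011: Γ:[p2=T, p0=F] Δ:[(p2 → p1)=T] refutes=False
  v=100: Γ:[p2=F, p0=T] Δ:[(p2 → p1)=T] refutes=False
  v=101: Γ:[p2=T, p0=T] Δ:[(p2 → p1)=F] refutes=True  ← countermodel

Result: [1, 0, 1]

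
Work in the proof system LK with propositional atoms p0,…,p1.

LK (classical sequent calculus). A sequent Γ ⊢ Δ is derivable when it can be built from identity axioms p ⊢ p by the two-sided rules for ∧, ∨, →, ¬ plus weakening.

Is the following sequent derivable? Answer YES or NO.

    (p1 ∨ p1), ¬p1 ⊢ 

Proof tree:
[¬L] (p1 ∨ p1), ¬p1 ⊢ 
  [∨L] (p1 ∨ p1) ⊢ p1
    [Ax] p1 ⊢ p1
    [Ax] p1 ⊢ p1

Result: YES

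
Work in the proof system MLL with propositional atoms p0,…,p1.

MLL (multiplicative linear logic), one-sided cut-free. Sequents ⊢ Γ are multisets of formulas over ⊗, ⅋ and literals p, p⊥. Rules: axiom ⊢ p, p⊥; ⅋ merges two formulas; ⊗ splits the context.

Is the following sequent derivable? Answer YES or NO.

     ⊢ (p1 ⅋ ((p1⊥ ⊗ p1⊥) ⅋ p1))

Derivation (root first):
[⅋]  ⊢ (p1 ⅋ ((p1⊥ ⊗ p1⊥) ⅋ p1))
  [⅋]  ⊢ p1, ((p1⊥ ⊗ p1⊥) ⅋ p1)
    [⊗]  ⊢ p1, p1, (p1⊥ ⊗ p1⊥)
      [Ax]  ⊢ p1, p1⊥
      [Ax]  ⊢ p1, p1⊥

Result: YES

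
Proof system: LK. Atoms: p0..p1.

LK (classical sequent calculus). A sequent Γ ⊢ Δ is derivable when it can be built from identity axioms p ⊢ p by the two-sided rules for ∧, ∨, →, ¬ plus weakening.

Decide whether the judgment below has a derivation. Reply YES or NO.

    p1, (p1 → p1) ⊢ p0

Truth-table refutation:
  v=00: Γ:[p1=F, (p1 → p1)=T] Δ:[p0=F] refutes=False
  v=01: Γ:[p1=T, (p1 → p1)=T] Δ:[p0=F] refutes=True  ← countermodel

Result: NO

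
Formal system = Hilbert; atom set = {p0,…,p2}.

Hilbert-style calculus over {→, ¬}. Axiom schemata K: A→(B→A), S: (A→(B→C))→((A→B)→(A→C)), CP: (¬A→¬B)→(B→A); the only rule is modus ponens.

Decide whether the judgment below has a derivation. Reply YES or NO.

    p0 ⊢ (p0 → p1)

Search for a countermodel by truth-table:
  v=000: Γ:[p0=F] Δ:[(p0 → p1)=T] refutes=False
  v=001: Γ:[p0=F] Δ:[(p0 → p1)=T] refutes=False
  v=010: Γ:[p0=F] Δ:[(p0 → p1)=T] refutes=False
  v=011: Γ:[p0=F] Δ:[(p0 → p1)=T] refutes=False
  v=100: Γ:[p0=T] Δ:[(p0 → p1)=F] refutes=True  ← countermodel

Result: NO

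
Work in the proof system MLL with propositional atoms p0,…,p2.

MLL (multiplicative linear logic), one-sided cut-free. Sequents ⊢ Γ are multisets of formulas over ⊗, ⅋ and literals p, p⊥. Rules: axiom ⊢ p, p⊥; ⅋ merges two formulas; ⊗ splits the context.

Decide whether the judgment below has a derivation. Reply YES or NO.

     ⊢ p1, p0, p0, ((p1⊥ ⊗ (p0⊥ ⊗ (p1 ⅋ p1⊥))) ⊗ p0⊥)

Derivation (root first):
[⊗]  ⊢ p1, p0, p0, ((p1⊥ ⊗ (p0⊥ ⊗ (p1 ⅋ p1⊥))) ⊗ p0⊥)
  [⊗]  ⊢ p1, p0, (p1⊥ ⊗ (p0⊥ ⊗ (p1 ⅋ p1⊥)))
    [Ax]  ⊢ p1, p1⊥
    [⊗]  ⊢ p0, (p0⊥ ⊗ (p1 ⅋ p1⊥))
      [Ax]  ⊢ p0, p0⊥
      [⅋]  ⊢ (p1 ⅋ p1⊥)
        [Ax]  ⊢ p1, p1⊥
  [Ax]  ⊢ p0, p0⊥

Result: YES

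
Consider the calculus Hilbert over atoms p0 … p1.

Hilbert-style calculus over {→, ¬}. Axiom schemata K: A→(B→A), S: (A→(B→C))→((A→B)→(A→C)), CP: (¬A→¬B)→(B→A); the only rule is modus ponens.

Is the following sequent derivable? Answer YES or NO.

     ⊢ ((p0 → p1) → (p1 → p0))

Enumerate valuations to refute Γ ⊢ Δ:
  v=00: Γ:[] Δ:[((p0 → p1) → (p1 → p0))=T] refutes=False
  v=01: Γ:[] Δ:[((p0 → p1) → (p1 → p0))=F] refutes=True  ← countermodel

Result: NO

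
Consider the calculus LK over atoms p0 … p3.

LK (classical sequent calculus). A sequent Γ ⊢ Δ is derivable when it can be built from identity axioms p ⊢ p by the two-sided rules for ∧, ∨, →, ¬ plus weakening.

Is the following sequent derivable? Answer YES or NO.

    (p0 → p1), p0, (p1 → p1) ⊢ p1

Proof tree:
[→L] (p0 → p1), p0, (p1 → p1) ⊢ p1
  [→L] p0, (p0 → p1) ⊢ p1
    [Ax] p0 ⊢ p0
    [Ax] p1 ⊢ p1
  [Ax] p1 ⊢ p1

Result: YES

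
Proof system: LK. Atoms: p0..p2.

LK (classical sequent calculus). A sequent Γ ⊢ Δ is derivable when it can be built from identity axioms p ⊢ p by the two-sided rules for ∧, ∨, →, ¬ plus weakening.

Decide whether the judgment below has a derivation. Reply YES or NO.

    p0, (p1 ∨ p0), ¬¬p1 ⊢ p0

Derivation trace:
[¬L] p0, (p1 ∨ p0), ¬¬p1 ⊢ p0
  [∨L] p0, (p1 ∨ p0) ⊢ ¬p1, p0
    [WL] p0, p1 ⊢ p0
      [Ax] p0 ⊢ p0
    [¬R] p0 ⊢ p0, ¬p1
      [WL] p0, p1 ⊢ p0
        [Ax] p0 ⊢ p0

Result: YES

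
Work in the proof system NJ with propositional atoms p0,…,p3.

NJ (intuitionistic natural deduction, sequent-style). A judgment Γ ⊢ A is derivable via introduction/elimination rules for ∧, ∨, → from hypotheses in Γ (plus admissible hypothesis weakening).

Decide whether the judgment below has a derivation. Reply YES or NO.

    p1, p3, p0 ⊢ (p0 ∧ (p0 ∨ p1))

Proof tree:
[∧I] p1, p3, p0 ⊢ (p0 ∧ (p0 ∨ p1))
  [Ax] p0 ⊢ p0
  [Wk] p1, p3 ⊢ (p0 ∨ p1)
    [∨I₂] p1 ⊢ (p0 ∨ p1)
      [Ax] p1 ⊢ p1

Result: YES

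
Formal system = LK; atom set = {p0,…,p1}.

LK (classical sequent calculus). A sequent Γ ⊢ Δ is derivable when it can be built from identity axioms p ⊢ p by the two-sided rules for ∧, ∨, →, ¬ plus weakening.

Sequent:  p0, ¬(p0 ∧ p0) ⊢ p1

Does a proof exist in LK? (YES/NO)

Derivation trace:
[WR] p0, ¬(p0 ∧ p0) ⊢ p1
  [¬L] p0, ¬(p0 ∧ p0) ⊢ 
    [∧R] p0 ⊢ (p0 ∧ p0)
      [Ax] p0 ⊢ p0
      [Ax] p0 ⊢ p0

Result: YES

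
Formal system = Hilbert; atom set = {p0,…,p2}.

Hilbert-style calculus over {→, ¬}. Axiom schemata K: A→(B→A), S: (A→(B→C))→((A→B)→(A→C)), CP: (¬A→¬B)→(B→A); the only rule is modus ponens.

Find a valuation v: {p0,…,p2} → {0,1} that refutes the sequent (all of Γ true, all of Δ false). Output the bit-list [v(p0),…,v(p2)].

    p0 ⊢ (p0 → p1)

Enumerate valuations to refute Γ ⊢ Δ:
  v=000: Γ:[p0=F] Δ:[(p0 → p1)=T] refutes=False
  v=001: Γ:[p0=F] Δ:[(p0 → p1)=T] refutes=False
  v=010: Γ:[p0=F] Δ:[(p0 → p1)=T] refutes=False
  v=011: Γ:[p0=F] Δ:[(p0 → p1)=T] refutes=False
  v=100: Γ:[p0=T] Δ:[(p0 → p1)=F] refutes=True  ← countermodel

Result: [1, 0, 0]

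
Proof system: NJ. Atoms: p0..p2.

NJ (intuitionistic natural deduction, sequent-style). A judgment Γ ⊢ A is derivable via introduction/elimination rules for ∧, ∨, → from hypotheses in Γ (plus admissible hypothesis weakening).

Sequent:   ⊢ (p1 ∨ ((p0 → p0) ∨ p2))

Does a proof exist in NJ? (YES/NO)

Proof tree:
[∨I₂]  ⊢ (p1 ∨ ((p0 → p0) ∨ p2))
  [∨I₁]  ⊢ ((p0 → p0) ∨ p2)
    [→I]  ⊢ (p0 → p0)
      [Ax] p0 ⊢ p0

Result: YES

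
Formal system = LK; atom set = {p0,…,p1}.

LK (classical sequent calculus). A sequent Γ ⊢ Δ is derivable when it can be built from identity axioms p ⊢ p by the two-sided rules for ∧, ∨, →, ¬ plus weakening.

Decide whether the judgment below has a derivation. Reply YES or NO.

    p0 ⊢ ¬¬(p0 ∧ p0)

Derivation (root first):
[¬R] p0 ⊢ ¬¬(p0 ∧ p0)
  [¬L] p0, ¬(p0 ∧ p0) ⊢ 
    [∧R] p0 ⊢ (p0 ∧ p0)
      [Ax] p0 ⊢ p0
      [Ax] p0 ⊢ p0

Result: YES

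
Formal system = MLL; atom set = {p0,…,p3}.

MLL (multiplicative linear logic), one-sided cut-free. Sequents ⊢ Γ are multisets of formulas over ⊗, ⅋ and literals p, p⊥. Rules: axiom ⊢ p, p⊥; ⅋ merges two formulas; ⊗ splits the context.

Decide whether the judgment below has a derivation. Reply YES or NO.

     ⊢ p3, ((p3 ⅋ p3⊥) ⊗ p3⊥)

Derivation (root first):
[⊗]  ⊢ p3, ((p3 ⅋ p3⊥) ⊗ p3⊥)
  [⅋]  ⊢ (p3 ⅋ p3⊥)
    [Ax]  ⊢ p3, p3⊥
  [Ax]  ⊢ p3, p3⊥

Result: YES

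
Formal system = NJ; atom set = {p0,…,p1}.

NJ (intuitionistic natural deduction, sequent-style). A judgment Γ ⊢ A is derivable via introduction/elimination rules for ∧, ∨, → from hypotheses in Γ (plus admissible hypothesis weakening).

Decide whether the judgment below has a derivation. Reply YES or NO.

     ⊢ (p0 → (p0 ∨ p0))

Derivation (root first):
[→I]  ⊢ (p0 → (p0 ∨ p0))
  [∨I₁] p0 ⊢ (p0 ∨ p0)
    [Ax] p0 ⊢ p0

Result: YES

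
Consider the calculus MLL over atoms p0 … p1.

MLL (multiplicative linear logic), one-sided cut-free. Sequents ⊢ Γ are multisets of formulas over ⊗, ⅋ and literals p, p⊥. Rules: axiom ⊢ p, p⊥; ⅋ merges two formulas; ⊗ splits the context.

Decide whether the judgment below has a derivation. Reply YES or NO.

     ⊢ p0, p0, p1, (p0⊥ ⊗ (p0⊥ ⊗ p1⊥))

Derivation (root first):
[⊗]  ⊢ p0, p0, p1, (p0⊥ ⊗ (p0⊥ ⊗ p1⊥))
  [Ax]  ⊢ p0, p0⊥
  [⊗]  ⊢ p0, p1, (p0⊥ ⊗ p1⊥)
    [Ax]  ⊢ p0, p0⊥
    [Ax]  ⊢ p1, p1⊥

Result: YES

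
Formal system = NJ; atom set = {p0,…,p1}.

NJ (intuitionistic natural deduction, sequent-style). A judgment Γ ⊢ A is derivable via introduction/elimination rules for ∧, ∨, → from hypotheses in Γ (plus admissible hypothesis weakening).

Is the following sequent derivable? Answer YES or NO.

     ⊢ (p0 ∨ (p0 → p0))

Proof tree:
[∨I₂]  ⊢ (p0 ∨ (p0 → p0))
  [→I]  ⊢ (p0 → p0)
    [Ax] p0 ⊢ p0

Result: YES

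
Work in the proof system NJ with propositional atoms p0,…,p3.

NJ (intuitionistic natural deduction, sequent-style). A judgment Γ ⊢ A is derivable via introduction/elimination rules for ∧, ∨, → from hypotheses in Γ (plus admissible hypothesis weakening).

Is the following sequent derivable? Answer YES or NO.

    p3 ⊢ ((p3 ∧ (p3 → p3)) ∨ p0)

Derivation trace:
[∨I₁] p3 ⊢ ((p3 ∧ (p3 → p3)) ∨ p0)
  [∧I] p3 ⊢ (p3 ∧ (p3 → p3))
    [Ax] p3 ⊢ p3
    [→I]  ⊢ (p3 → p3)
      [Ax] p3 ⊢ p3

Result: YES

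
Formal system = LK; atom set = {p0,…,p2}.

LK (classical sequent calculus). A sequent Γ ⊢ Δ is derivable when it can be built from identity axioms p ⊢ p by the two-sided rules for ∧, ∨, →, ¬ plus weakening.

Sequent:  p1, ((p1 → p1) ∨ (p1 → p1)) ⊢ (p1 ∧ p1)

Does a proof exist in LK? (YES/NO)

Proof tree:
[∨L] p1, ((p1 → p1) ∨ (p1 → p1)) ⊢ (p1 ∧ p1)
  [∧R] p1, (p1 → p1) ⊢ (p1 ∧ p1)
    [→L] p1, (p1 → p1) ⊢ p1
      [Ax] p1 ⊢ p1
      [Ax] p1 ⊢ p1
    [→L] p1, (p1 → p1) ⊢ p1
      [Ax] p1 ⊢ p1
      [Ax] p1 ⊢ p1
  [∧R] p1, (p1 → p1) ⊢ (p1 ∧ p1)
    [→L] p1, (p1 → p1) ⊢ p1
      [Ax] p1 ⊢ p1
      [Ax] p1 ⊢ p1
    [→L] p1, (p1 → p1) ⊢ p1
      [Ax] p1 ⊢ p1
      [Ax] p1 ⊢ p1

Result: YES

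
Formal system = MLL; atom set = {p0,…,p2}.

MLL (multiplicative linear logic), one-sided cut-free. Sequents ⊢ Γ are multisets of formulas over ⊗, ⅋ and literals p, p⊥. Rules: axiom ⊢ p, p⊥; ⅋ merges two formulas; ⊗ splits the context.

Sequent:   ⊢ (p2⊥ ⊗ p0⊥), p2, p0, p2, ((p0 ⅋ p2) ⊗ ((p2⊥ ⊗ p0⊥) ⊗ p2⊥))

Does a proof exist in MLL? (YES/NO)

Derivation trace:
[⊗]  ⊢ (p2⊥ ⊗ p0⊥), p2, p0, p2, ((p0 ⅋ p2) ⊗ ((p2⊥ ⊗ p0⊥) ⊗ p2⊥))
  [⅋]  ⊢ (p2⊥ ⊗ p0⊥), (p0 ⅋ p2)
    [⊗]  ⊢ p2, p0, (p2⊥ ⊗ p0⊥)
      [Ax]  ⊢ p2, p2⊥
      [Ax]  ⊢ p0, p0⊥
  [⊗]  ⊢ p2, p0, p2, ((p2⊥ ⊗ p0⊥) ⊗ p2⊥)
    [⊗]  ⊢ p2, p0, (p2⊥ ⊗ p0⊥)
      [Ax]  ⊢ p2, p2⊥
      [Ax]  ⊢ p0, p0⊥
    [Ax]  ⊢ p2, p2⊥

Result: YES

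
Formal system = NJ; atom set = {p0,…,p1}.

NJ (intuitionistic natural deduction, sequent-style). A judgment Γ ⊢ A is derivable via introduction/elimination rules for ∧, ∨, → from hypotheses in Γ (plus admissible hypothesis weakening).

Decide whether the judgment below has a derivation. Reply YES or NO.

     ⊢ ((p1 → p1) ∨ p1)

Derivation trace:
[∨I₁]  ⊢ ((p1 → p1) ∨ p1)
  [→I]  ⊢ (p1 → p1)
    [Ax] p1 ⊢ p1

Result: YES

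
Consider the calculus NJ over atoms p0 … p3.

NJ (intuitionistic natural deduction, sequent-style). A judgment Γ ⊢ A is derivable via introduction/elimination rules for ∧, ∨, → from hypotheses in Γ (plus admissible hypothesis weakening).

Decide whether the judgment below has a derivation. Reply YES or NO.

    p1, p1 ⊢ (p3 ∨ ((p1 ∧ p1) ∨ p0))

Derivation trace:
[Wk] p1, p1 ⊢ (p3 ∨ ((p1 ∧ p1) ∨ p0))
  [∨I₂] p1 ⊢ (p3 ∨ ((p1 ∧ p1) ∨ p0))
    [∨I₁] p1 ⊢ ((p1 ∧ p1) ∨ p0)
      [∧I] p1 ⊢ (p1 ∧ p1)
        [Ax] p1 ⊢ p1
        [Ax] p1 ⊢ p1

Result: YES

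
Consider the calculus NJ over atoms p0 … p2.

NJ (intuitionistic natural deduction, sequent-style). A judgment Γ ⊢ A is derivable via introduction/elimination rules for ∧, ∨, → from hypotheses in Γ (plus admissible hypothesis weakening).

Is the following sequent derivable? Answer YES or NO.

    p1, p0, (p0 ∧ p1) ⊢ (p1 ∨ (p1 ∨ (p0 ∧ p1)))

Derivation trace:
[∨I₂] p1, p0, (p0 ∧ p1) ⊢ (p1 ∨ (p1 ∨ (p0 ∧ p1)))
  [∨I₂] p1, p0, (p0 ∧ p1) ⊢ (p1 ∨ (p0 ∧ p1))
    [Wk] p1, p0, (p0 ∧ p1) ⊢ (p0 ∧ p1)
      [∧I] p1, p0 ⊢ (p0 ∧ p1)
        [Ax] p0 ⊢ p0
        [Ax] p1 ⊢ p1

Result: YES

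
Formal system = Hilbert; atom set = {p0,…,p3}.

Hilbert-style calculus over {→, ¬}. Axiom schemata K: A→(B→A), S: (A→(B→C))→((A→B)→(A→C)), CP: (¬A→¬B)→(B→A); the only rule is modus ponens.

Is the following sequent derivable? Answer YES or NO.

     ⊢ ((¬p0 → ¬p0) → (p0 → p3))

Enumerate valuations to refute Γ ⊢ Δ:
  v=0000: Γ:[] Δ:[((¬p0 → ¬p0) → (p0 → p3))=T] refutes=False
  v=0001: Γ:[] Δ:[((¬p0 → ¬p0) → (p0 → p3))=T] refutes=False
  v=0010: Γ:[] Δ:[((¬p0 → ¬p0) → (p0 → p3))=T] refutes=False
  v=0011: Γ:[] Δ:[((¬p0 → ¬p0) → (p0 → p3))=T] refutes=False
  v=0100: Γ:[] Δ:[((¬p0 → ¬p0) → (p0 → p3))=T] refutes=False
  v=0101: Γ:[] Δ:[((¬p0 → ¬p0) → (p0 → p3))=T] refutes=False
  v=0110: Γ:[] Δ:[((¬p0 → ¬p0) → (p0 → p3))=T] refutes=False
  v=0111: Γ:[] Δ:[((¬p0 → ¬p0) → (p0 → p3))=T] refutes=False
  v=1000: Γ:[] Δ:[((¬p0 → ¬p0) → (p0 → p3))=F] refutes=True  ← countermodel

Result: NO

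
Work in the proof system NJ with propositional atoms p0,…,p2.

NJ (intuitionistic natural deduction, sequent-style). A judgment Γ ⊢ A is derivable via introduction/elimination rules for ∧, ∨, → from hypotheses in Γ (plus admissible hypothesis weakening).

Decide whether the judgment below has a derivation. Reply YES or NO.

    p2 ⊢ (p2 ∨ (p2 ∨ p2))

Derivation (root first):
[∨I₂] p2 ⊢ (p2 ∨ (p2 ∨ p2))
  [∨I₁] p2 ⊢ (p2 ∨ p2)
    [Ax] p2 ⊢ p2

Result: YES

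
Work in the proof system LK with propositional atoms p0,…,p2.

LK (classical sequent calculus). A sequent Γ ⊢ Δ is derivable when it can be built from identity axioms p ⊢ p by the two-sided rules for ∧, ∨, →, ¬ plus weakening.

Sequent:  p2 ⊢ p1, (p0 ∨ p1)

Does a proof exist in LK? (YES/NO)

Truth-table refutation:
  v=000: Γ:[p2=F] Δ:[p1=F, (p0 ∨ p1)=F] refutes=False
  v=001: Γ:[p2=T] Δ:[p1=F, (p0 ∨ p1)=F] refutes=True  ← countermodel

Result: NO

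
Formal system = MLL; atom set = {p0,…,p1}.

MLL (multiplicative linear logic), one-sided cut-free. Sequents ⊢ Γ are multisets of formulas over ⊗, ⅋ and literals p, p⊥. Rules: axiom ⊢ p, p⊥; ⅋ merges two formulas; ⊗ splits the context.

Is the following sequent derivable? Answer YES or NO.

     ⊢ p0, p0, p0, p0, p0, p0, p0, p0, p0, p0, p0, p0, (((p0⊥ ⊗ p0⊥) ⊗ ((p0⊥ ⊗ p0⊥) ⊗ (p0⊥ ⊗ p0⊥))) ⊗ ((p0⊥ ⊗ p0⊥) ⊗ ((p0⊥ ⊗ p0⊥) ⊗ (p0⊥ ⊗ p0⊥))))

Proof tree:
[⊗]  ⊢ p0, p0, p0, p0, p0, p0, p0, p0, p0, p0, p0, p0, (((p0⊥ ⊗ p0⊥) ⊗ ((p0⊥ ⊗ p0⊥) ⊗ (p0⊥ ⊗ p0⊥))) ⊗ ((p0⊥ ⊗ p0⊥) ⊗ ((p0⊥ ⊗ p0⊥) ⊗ (p0⊥ ⊗ p0⊥))))
  [⊗]  ⊢ p0, p0, p0, p0, p0, p0, ((p0⊥ ⊗ p0⊥) ⊗ ((p0⊥ ⊗ p0⊥) ⊗ (p0⊥ ⊗ p0⊥)))
    [⊗]  ⊢ p0, p0, (p0⊥ ⊗ p0⊥)
      [Ax]  ⊢ p0, p0⊥
      [Ax]  ⊢ p0, p0⊥
    [⊗]  ⊢ p0, p0, p0, p0, ((p0⊥ ⊗ p0⊥) ⊗ (p0⊥ ⊗ p0⊥))
      [⊗]  ⊢ p0, p0, (p0⊥ ⊗ p0⊥)
        [Ax]  ⊢ p0, p0⊥
        [Ax]  ⊢ p0, p0⊥
      [⊗]  ⊢ p0, p0, (p0⊥ ⊗ p0⊥)
        [Ax]  ⊢ p0, p0⊥
        [Ax]  ⊢ p0, p0⊥
  [⊗]  ⊢ p0, p0, p0, p0, p0, p0, ((p0⊥ ⊗ p0⊥) ⊗ ((p0⊥ ⊗ p0⊥) ⊗ (p0⊥ ⊗ p0⊥)))
    [⊗]  ⊢ p0, p0, (p0⊥ ⊗ p0⊥)
      [Ax]  ⊢ p0, p0⊥
      [Ax]  ⊢ p0, p0⊥
    [⊗]  ⊢ p0, p0, p0, p0, ((p0⊥ ⊗ p0⊥) ⊗ (p0⊥ ⊗ p0⊥))
      [⊗]  ⊢ p0, p0, (p0⊥ ⊗ p0⊥)
        [Ax]  ⊢ p0, p0⊥
        [Ax]  ⊢ p0, p0⊥
      [⊗]  ⊢ p0, p0, (p0⊥ ⊗ p0⊥)
        [Ax]  ⊢ p0, p0⊥
        [Ax]  ⊢ p0, p0⊥

Result: YES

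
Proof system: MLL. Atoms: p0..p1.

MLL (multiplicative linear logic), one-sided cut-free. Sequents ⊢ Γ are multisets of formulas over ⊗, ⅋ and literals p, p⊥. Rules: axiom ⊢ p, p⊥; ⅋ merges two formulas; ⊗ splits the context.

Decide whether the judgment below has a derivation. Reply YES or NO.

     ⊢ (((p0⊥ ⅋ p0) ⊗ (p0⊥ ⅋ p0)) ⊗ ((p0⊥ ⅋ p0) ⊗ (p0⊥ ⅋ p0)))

Derivation trace:
[⊗]  ⊢ (((p0⊥ ⅋ p0) ⊗ (p0⊥ ⅋ p0)) ⊗ ((p0⊥ ⅋ p0) ⊗ (p0⊥ ⅋ p0)))
  [⊗]  ⊢ ((p0⊥ ⅋ p0) ⊗ (p0⊥ ⅋ p0))
    [⅋]  ⊢ (p0⊥ ⅋ p0)
      [Ax]  ⊢ p0, p0⊥
    [⅋]  ⊢ (p0⊥ ⅋ p0)
      [Ax]  ⊢ p0, p0⊥
  [⊗]  ⊢ ((p0⊥ ⅋ p0) ⊗ (p0⊥ ⅋ p0))
    [⅋]  ⊢ (p0⊥ ⅋ p0)
      [Ax]  ⊢ p0, p0⊥
    [⅋]  ⊢ (p0⊥ ⅋ p0)
      [Ax]  ⊢ p0, p0⊥

Result: YES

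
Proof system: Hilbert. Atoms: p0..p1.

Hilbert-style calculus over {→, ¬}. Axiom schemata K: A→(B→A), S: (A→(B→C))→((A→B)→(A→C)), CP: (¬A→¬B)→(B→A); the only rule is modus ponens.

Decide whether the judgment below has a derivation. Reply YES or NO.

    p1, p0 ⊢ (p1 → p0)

Derivation (root first):
[MP] p1, p0 ⊢ (p1 → p0)
  [K]  ⊢ (p0 → (p1 → p0))
  [MP] p1, p0 ⊢ p0
    [MP] p0 ⊢ (p1 → p0)
      [K]  ⊢ (p0 → (p1 → p0))
      [Hyp] p0 ⊢ p0
    [Hyp] p1 ⊢ p1

Result: YES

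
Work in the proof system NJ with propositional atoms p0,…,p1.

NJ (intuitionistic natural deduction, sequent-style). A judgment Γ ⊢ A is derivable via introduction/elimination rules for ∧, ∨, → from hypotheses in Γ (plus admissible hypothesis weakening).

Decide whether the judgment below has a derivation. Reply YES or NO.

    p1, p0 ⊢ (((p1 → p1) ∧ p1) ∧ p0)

Proof tree:
[∧I] p1, p0 ⊢ (((p1 → p1) ∧ p1) ∧ p0)
  [∧I] p1 ⊢ ((p1 → p1) ∧ p1)
    [→I]  ⊢ (p1 → p1)
      [Ax] p1 ⊢ p1
    [Ax] p1 ⊢ p1
  [Ax] p0 ⊢ p0

Result: YES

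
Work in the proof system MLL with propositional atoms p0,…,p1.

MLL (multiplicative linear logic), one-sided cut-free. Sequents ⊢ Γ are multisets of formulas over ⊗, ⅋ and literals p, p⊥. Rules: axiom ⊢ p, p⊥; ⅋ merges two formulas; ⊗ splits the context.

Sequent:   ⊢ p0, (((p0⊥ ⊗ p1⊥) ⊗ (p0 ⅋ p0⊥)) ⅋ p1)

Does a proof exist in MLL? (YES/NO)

Proof tree:
[⅋]  ⊢ p0, (((p0⊥ ⊗ p1⊥) ⊗ (p0 ⅋ p0⊥)) ⅋ p1)
  [⊗]  ⊢ p0, p1, ((p0⊥ ⊗ p1⊥) ⊗ (p0 ⅋ p0⊥))
    [⊗]  ⊢ p0, p1, (p0⊥ ⊗ p1⊥)
      [Ax]  ⊢ p0, p0⊥
      [Ax]  ⊢ p1, p1⊥
    [⅋]  ⊢ (p0 ⅋ p0⊥)
      [Ax]  ⊢ p0, p0⊥

Result: YES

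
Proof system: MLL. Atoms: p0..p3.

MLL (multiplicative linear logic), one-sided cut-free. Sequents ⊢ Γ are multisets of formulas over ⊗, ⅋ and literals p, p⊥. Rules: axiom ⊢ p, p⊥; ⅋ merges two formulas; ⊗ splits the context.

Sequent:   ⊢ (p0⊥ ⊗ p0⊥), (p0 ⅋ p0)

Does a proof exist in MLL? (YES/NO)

Derivation (root first):
[⅋]  ⊢ (p0⊥ ⊗ p0⊥), (p0 ⅋ p0)
  [⊗]  ⊢ p0, p0, (p0⊥ ⊗ p0⊥)
    [Ax]  ⊢ p0, p0⊥
    [Ax]  ⊢ p0, p0⊥

Result: YES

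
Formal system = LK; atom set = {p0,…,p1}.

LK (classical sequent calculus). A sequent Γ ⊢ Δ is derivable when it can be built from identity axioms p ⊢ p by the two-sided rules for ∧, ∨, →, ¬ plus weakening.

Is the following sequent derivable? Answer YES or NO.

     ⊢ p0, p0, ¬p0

Proof tree:
[¬R]  ⊢ p0, p0, ¬p0
  [WR] p0 ⊢ p0, p0
    [Ax] p0 ⊢ p0

Result: YES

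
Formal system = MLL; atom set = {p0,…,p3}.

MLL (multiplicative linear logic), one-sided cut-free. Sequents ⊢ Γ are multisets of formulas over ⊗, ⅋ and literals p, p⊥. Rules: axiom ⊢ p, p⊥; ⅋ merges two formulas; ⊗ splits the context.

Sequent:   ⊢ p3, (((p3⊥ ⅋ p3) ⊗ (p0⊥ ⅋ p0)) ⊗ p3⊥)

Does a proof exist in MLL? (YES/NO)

Derivation (root first):
[⊗]  ⊢ p3, (((p3⊥ ⅋ p3) ⊗ (p0⊥ ⅋ p0)) ⊗ p3⊥)
  [⊗]  ⊢ ((p3⊥ ⅋ p3) ⊗ (p0⊥ ⅋ p0))
    [⅋]  ⊢ (p3⊥ ⅋ p3)
      [Ax]  ⊢ p3, p3⊥
    [⅋]  ⊢ (p0⊥ ⅋ p0)
      [Ax]  ⊢ p0, p0⊥
  [Ax]  ⊢ p3, p3⊥

Result: YES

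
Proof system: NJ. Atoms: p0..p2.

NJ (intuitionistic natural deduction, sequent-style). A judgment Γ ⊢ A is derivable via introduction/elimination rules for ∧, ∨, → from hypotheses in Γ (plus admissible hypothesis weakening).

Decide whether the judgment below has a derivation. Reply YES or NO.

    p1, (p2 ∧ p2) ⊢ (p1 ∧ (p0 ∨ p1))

Derivation trace:
[Wk] p1, (p2 ∧ p2) ⊢ (p1 ∧ (p0 ∨ p1))
  [∧I] p1 ⊢ (p1 ∧ (p0 ∨ p1))
    [Ax] p1 ⊢ p1
    [∨I₂] p1 ⊢ (p0 ∨ p1)
      [Ax] p1 ⊢ p1

Result: YES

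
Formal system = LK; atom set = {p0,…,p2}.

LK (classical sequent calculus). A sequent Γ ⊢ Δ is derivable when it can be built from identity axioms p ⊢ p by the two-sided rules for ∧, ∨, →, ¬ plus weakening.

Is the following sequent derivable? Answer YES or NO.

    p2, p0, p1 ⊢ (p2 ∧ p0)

Proof tree:
[WL] p2, p0, p1 ⊢ (p2 ∧ p0)
  [∧R] p2, p0 ⊢ (p2 ∧ p0)
    [Ax] p2 ⊢ p2
    [Ax] p0 ⊢ p0

Result: YES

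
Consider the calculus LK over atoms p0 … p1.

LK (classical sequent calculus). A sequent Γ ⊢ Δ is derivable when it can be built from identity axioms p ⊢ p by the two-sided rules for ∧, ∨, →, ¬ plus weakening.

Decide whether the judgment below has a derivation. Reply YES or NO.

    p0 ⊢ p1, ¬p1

Proof tree:
[WL] p0 ⊢ p1, ¬p1
  [¬R]  ⊢ p1, ¬p1
    [Ax] p1 ⊢ p1

Result: YES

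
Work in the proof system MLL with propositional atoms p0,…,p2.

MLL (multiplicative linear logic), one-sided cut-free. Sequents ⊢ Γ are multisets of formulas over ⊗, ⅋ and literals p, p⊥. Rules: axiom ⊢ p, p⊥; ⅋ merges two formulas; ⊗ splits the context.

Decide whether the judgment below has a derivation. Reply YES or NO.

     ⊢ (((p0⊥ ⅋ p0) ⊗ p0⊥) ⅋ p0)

Derivation trace:
[⅋]  ⊢ (((p0⊥ ⅋ p0) ⊗ p0⊥) ⅋ p0)
  [⊗]  ⊢ p0, ((p0⊥ ⅋ p0) ⊗ p0⊥)
    [⅋]  ⊢ (p0⊥ ⅋ p0)
      [Ax]  ⊢ p0, p0⊥
    [Ax]  ⊢ p0, p0⊥

Result: YES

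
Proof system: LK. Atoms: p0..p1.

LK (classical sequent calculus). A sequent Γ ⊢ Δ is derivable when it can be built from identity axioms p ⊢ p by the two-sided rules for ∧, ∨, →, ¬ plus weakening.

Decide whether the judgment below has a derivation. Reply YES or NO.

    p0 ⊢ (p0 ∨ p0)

Proof tree:
[∨R] p0 ⊢ (p0 ∨ p0)
  [WR] p0 ⊢ p0, p0
    [Ax] p0 ⊢ p0

Result: YES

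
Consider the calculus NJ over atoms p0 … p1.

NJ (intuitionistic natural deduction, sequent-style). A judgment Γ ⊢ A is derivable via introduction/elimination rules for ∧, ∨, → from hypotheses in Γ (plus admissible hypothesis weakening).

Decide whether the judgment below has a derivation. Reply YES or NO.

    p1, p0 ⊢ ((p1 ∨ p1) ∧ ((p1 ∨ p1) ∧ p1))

Proof tree:
[∧I] p1, p0 ⊢ ((p1 ∨ p1) ∧ ((p1 ∨ p1) ∧ p1))
  [Wk] p1, p0 ⊢ (p1 ∨ p1)
    [∨I₂] p1 ⊢ (p1 ∨ p1)
      [Ax] p1 ⊢ p1
  [∧I] p1, p0 ⊢ ((p1 ∨ p1) ∧ p1)
    [Wk] p1, p0 ⊢ (p1 ∨ p1)
      [∨I₂] p1 ⊢ (p1 ∨ p1)
        [Ax] p1 ⊢ p1
    [Ax] p1 ⊢ p1

Result: YES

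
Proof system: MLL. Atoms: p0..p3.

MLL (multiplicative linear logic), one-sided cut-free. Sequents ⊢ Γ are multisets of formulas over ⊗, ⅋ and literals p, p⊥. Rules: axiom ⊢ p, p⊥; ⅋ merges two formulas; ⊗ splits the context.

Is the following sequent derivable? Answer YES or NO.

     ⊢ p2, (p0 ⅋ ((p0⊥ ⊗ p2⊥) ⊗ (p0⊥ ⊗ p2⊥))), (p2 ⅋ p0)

Derivation trace:
[⅋]  ⊢ p2, (p0 ⅋ ((p0⊥ ⊗ p2⊥) ⊗ (p0⊥ ⊗ p2⊥))), (p2 ⅋ p0)
  [⅋]  ⊢ p0, p2, p2, (p0 ⅋ ((p0⊥ ⊗ p2⊥) ⊗ (p0⊥ ⊗ p2⊥)))
    [⊗]  ⊢ p0, p2, p0, p2, ((p0⊥ ⊗ p2⊥) ⊗ (p0⊥ ⊗ p2⊥))
      [⊗]  ⊢ p0, p2, (p0⊥ ⊗ p2⊥)
        [Ax]  ⊢ p0, p0⊥
        [Ax]  ⊢ p2, p2⊥
      [⊗]  ⊢ p0, p2, (p0⊥ ⊗ p2⊥)
        [Ax]  ⊢ p0, p0⊥
        [Ax]  ⊢ p2, p2⊥

Result: YES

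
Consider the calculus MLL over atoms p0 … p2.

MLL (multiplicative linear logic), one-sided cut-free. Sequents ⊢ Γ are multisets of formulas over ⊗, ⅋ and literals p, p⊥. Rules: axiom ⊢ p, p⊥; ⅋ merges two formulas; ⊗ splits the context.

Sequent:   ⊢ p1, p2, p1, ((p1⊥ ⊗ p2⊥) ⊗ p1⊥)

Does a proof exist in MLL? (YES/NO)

Derivation (root first):
[⊗]  ⊢ p1, p2, p1, ((p1⊥ ⊗ p2⊥) ⊗ p1⊥)
  [⊗]  ⊢ p1, p2, (p1⊥ ⊗ p2⊥)
    [Ax]  ⊢ p1, p1⊥
    [Ax]  ⊢ p2, p2⊥
  [Ax]  ⊢ p1, p1⊥

Result: YES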